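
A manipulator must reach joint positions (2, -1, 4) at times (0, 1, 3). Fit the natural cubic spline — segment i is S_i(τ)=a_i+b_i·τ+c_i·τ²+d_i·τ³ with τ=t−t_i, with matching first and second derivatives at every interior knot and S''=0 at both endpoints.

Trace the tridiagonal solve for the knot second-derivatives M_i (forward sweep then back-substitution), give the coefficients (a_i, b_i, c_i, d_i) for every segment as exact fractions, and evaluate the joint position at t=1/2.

  seg 0: a=2 b=-47/12 c=0 d=11/12
  seg 1: a=-1 b=-7/6 c=11/4 d=-11/24
S(1/2) = 5/32

Δ: Δ0=-3, Δ1=5/2
row 1: diag=6, rhs=33; c'=1/3, d'=11/2
back: M1=11/2
M: M0=0, M1=11/2, M2=0
seg 0: a=2, c=M0/2=0, d=(M1−M0)/(6·1)=11/12, b=Δ0−h0·(2M0+M1)/6=-47/12
seg 1: a=-1, c=M1/2=11/4, d=(M2−M1)/(6·2)=-11/24, b=Δ1−h1·(2M1+M2)/6=-7/6
t_q=1/2 → seg 0, τ=1/2; S=2+-47/12·τ+0·τ²+11/12·τ³=5/32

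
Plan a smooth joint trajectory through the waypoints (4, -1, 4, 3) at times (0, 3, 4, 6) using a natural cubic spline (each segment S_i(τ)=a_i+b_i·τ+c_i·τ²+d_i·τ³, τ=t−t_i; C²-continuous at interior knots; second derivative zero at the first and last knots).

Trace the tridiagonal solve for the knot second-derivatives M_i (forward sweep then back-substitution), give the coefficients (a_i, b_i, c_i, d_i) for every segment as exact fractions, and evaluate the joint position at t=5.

Δ: Δ0=-5/3, Δ1=5, Δ2=-1/2
row 1: diag=8, rhs=40; c'=1/8, d'=5
row 2: denom=6−1·1/8=47/8; d'=(-33−1·5)/(47/8)=-304/47
back: M2=-304/47
back: M1=5−1/8·-304/47=273/47
M: M0=0, M1=273/47, M2=-304/47, M3=0
seg 0: a=4, c=M0/2=0, d=(M1−M0)/(6·3)=91/282, b=Δ0−h0·(2M0+M1)/6=-1289/282
seg 1: a=-1, c=M1/2=273/94, d=(M2−M1)/(6·1)=-577/282, b=Δ1−h1·(2M1+M2)/6=584/141
seg 2: a=4, c=M2/2=-152/47, d=(M3−M2)/(6·2)=76/141, b=Δ2−h2·(2M2+M3)/6=1075/282
t_q=5 → seg 2, τ=1; S=4+1075/282·τ+-152/47·τ²+76/141·τ³=481/94

  seg 0: a=4 b=-1289/282 c=0 d=91/282
  seg 1: a=-1 b=584/141 c=273/94 d=-577/282
  seg 2: a=4 b=1075/282 c=-152/47 d=76/141
S(5) = 481/94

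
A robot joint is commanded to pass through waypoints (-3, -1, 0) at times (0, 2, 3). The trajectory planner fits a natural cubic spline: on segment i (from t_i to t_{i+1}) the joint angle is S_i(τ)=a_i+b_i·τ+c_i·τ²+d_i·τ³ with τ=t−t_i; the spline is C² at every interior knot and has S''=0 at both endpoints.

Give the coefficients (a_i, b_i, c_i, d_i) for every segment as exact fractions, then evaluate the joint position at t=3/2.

Δ: Δ0=1, Δ1=1
row 1: diag=6, rhs=0; c'=1/6, d'=0
back: M1=0
M: M0=0, M1=0, M2=0
seg 0: a=-3, c=M0/2=0, d=(M1−M0)/(6·2)=0, b=Δ0−h0·(2M0+M1)/6=1
seg 1: a=-1, c=M1/2=0, d=(M2−M1)/(6·1)=0, b=Δ1−h1·(2M1+M2)/6=1
t_q=3/2 → seg 0, τ=3/2; S=-3+1·τ+0·τ²+0·τ³=-3/2

  seg 0: a=-3 b=1 c=0 d=0
  seg 1: a=-1 b=1 c=0 d=0
S(3/2) = -3/2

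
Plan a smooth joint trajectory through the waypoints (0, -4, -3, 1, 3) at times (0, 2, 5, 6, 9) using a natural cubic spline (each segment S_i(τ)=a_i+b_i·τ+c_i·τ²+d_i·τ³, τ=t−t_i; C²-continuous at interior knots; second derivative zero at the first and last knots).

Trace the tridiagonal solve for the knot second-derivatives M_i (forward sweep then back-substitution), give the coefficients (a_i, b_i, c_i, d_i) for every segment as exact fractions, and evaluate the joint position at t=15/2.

Δ: Δ0=-2, Δ1=1/3, Δ2=4, Δ3=2/3
row 1: diag=10, rhs=14; c'=3/10, d'=7/5
row 2: denom=8−3·3/10=71/10; d'=(22−3·7/5)/(71/10)=178/71
row 3: denom=8−1·10/71=558/71; d'=(-20−1·178/71)/(558/71)=-799/279
back: M3=-799/279
back: M2=178/71−10/71·-799/279=812/279
back: M1=7/5−3/10·812/279=49/93
M: M0=0, M1=49/93, M2=812/279, M3=-799/279, M4=0
seg 0: a=0, c=M0/2=0, d=(M1−M0)/(6·2)=49/1116, b=Δ0−h0·(2M0+M1)/6=-607/279
seg 1: a=-4, c=M1/2=49/186, d=(M2−M1)/(6·3)=665/5022, b=Δ1−h1·(2M1+M2)/6=-460/279
seg 2: a=-3, c=M2/2=406/279, d=(M3−M2)/(6·1)=-179/186, b=Δ2−h2·(2M2+M3)/6=1957/558
seg 3: a=1, c=M3/2=-799/558, d=(M4−M3)/(6·3)=799/5022, b=Δ3−h3·(2M3+M4)/6=985/279
t_q=15/2 → seg 3, τ=3/2; S=1+985/279·τ+-799/558·τ²+799/5022·τ³=1791/496

  seg 0: a=0 b=-607/279 c=0 d=49/1116
  seg 1: a=-4 b=-460/279 c=49/186 d=665/5022
  seg 2: a=-3 b=1957/558 c=406/279 d=-179/186
  seg 3: a=1 b=985/279 c=-799/558 d=799/5022
S(15/2) = 1791/496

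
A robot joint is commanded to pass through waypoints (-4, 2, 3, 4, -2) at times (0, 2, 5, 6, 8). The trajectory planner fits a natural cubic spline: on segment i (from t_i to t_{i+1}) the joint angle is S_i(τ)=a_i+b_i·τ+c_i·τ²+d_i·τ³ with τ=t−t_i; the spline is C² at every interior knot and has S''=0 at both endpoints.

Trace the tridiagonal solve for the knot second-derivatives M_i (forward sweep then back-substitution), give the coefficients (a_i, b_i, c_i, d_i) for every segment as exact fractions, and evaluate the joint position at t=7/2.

  seg 0: a=-4 b=145/39 c=0 d=-7/39
  seg 1: a=2 b=61/39 c=-14/13 d=2/9
  seg 2: a=3 b=43/39 c=12/13 d=-40/39
  seg 3: a=4 b=-5/39 c=-28/13 d=14/39
S(7/2) = 139/52

Δ: Δ0=3, Δ1=1/3, Δ2=1, Δ3=-3
row 1: diag=10, rhs=-16; c'=3/10, d'=-8/5
row 2: denom=8−3·3/10=71/10; d'=(4−3·-8/5)/(71/10)=88/71
row 3: denom=6−1·10/71=416/71; d'=(-24−1·88/71)/(416/71)=-56/13
back: M3=-56/13
back: M2=88/71−10/71·-56/13=24/13
back: M1=-8/5−3/10·24/13=-28/13
M: M0=0, M1=-28/13, M2=24/13, M3=-56/13, M4=0
seg 0: a=-4, c=M0/2=0, d=(M1−M0)/(6·2)=-7/39, b=Δ0−h0·(2M0+M1)/6=145/39
seg 1: a=2, c=M1/2=-14/13, d=(M2−M1)/(6·3)=2/9, b=Δ1−h1·(2M1+M2)/6=61/39
seg 2: a=3, c=M2/2=12/13, d=(M3−M2)/(6·1)=-40/39, b=Δ2−h2·(2M2+M3)/6=43/39
seg 3: a=4, c=M3/2=-28/13, d=(M4−M3)/(6·2)=14/39, b=Δ3−h3·(2M3+M4)/6=-5/39
t_q=7/2 → seg 1, τ=3/2; S=2+61/39·τ+-14/13·τ²+2/9·τ³=139/52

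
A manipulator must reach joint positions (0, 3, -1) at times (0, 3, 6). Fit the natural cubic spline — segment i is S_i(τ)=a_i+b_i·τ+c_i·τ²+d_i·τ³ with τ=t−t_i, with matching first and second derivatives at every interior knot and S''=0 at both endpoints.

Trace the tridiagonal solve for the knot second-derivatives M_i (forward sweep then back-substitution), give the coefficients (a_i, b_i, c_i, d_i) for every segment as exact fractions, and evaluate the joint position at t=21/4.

Δ: Δ0=1, Δ1=-4/3
row 1: diag=12, rhs=-14; c'=1/4, d'=-7/6
back: M1=-7/6
M: M0=0, M1=-7/6, M2=0
seg 0: a=0, c=M0/2=0, d=(M1−M0)/(6·3)=-7/108, b=Δ0−h0·(2M0+M1)/6=19/12
seg 1: a=3, c=M1/2=-7/12, d=(M2−M1)/(6·3)=7/108, b=Δ1−h1·(2M1+M2)/6=-1/6
t_q=21/4 → seg 1, τ=9/4; S=3+-1/6·τ+-7/12·τ²+7/108·τ³=105/256

  seg 0: a=0 b=19/12 c=0 d=-7/108
  seg 1: a=3 b=-1/6 c=-7/12 d=7/108
S(21/4) = 105/256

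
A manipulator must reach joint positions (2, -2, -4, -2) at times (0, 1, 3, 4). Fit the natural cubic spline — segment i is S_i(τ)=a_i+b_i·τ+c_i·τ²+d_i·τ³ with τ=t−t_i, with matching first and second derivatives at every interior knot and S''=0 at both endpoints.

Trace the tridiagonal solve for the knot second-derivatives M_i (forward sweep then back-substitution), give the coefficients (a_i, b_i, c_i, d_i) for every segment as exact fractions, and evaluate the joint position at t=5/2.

Δ: Δ0=-4, Δ1=-1, Δ2=2
row 1: diag=6, rhs=18; c'=1/3, d'=3
row 2: denom=6−2·1/3=16/3; d'=(18−2·3)/(16/3)=9/4
back: M2=9/4
back: M1=3−1/3·9/4=9/4
M: M0=0, M1=9/4, M2=9/4, M3=0
seg 0: a=2, c=M0/2=0, d=(M1−M0)/(6·1)=3/8, b=Δ0−h0·(2M0+M1)/6=-35/8
seg 1: a=-2, c=M1/2=9/8, d=(M2−M1)/(6·2)=0, b=Δ1−h1·(2M1+M2)/6=-13/4
seg 2: a=-4, c=M2/2=9/8, d=(M3−M2)/(6·1)=-3/8, b=Δ2−h2·(2M2+M3)/6=5/4
t_q=5/2 → seg 1, τ=3/2; S=-2+-13/4·τ+9/8·τ²+0·τ³=-139/32

  seg 0: a=2 b=-35/8 c=0 d=3/8
  seg 1: a=-2 b=-13/4 c=9/8 d=0
  seg 2: a=-4 b=5/4 c=9/8 d=-3/8
S(5/2) = -139/32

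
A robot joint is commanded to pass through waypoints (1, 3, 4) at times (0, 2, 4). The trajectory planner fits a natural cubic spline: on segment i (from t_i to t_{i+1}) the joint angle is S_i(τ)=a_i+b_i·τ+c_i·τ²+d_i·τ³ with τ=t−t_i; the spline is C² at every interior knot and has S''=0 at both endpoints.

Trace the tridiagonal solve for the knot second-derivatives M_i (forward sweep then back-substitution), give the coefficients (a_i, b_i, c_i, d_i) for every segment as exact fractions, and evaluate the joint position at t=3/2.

Δ: Δ0=1, Δ1=1/2
row 1: diag=8, rhs=-3; c'=1/4, d'=-3/8
back: M1=-3/8
M: M0=0, M1=-3/8, M2=0
seg 0: a=1, c=M0/2=0, d=(M1−M0)/(6·2)=-1/32, b=Δ0−h0·(2M0+M1)/6=9/8
seg 1: a=3, c=M1/2=-3/16, d=(M2−M1)/(6·2)=1/32, b=Δ1−h1·(2M1+M2)/6=3/4
t_q=3/2 → seg 0, τ=3/2; S=1+9/8·τ+0·τ²+-1/32·τ³=661/256

  seg 0: a=1 b=9/8 c=0 d=-1/32
  seg 1: a=3 b=3/4 c=-3/16 d=1/32
S(3/2) = 661/256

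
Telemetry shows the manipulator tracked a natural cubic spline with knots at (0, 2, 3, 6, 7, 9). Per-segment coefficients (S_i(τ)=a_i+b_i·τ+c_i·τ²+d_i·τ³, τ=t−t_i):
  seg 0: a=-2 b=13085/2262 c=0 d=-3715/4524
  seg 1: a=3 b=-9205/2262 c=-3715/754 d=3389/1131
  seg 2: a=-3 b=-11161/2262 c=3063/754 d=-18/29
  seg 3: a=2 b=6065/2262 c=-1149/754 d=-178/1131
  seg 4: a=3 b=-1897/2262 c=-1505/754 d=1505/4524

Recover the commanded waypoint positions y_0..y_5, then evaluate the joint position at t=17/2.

y_0 = S_0(0) = a_0 = -2
y_1 = S_1(0) = a_1 = 3
y_2 = S_2(0) = a_2 = -3
y_3 = S_3(0) = a_3 = 2
y_4 = S_4(0) = a_4 = 3
y_5 = S_4(2) = -4
t_q=17/2 is in segment 4 (τ=3/2); S_4(τ)=-19619/12064

y_0=-2 y_1=3 y_2=-3 y_3=2 y_4=3 y_5=-4
S(17/2) = -19619/12064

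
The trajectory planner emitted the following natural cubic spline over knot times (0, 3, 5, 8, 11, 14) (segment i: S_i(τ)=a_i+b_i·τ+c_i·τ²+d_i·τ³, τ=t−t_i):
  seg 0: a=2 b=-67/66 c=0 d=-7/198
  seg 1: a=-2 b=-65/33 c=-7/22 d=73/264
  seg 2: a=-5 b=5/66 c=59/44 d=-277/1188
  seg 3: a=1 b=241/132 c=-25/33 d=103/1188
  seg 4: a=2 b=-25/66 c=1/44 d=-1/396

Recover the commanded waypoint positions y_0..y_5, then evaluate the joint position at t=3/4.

y_0 = S_0(0) = a_0 = 2
y_1 = S_1(0) = a_1 = -2
y_2 = S_2(0) = a_2 = -5
y_3 = S_3(0) = a_3 = 1
y_4 = S_4(0) = a_4 = 2
y_5 = S_4(3) = 1
t_q=3/4 is in segment 0 (τ=3/4); S_0(τ)=1723/1408

y_0=2 y_1=-2 y_2=-5 y_3=1 y_4=2 y_5=1
S(3/4) = 1723/1408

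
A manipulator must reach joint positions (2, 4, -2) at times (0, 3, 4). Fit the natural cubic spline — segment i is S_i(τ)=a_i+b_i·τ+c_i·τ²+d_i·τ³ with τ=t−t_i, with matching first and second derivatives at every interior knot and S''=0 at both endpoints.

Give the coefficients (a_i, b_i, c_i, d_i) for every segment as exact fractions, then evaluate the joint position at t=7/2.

  seg 0: a=2 b=19/6 c=0 d=-5/18
  seg 1: a=4 b=-13/3 c=-5/2 d=5/6
S(7/2) = 21/16

Δ: Δ0=2/3, Δ1=-6
row 1: diag=8, rhs=-40; c'=1/8, d'=-5
back: M1=-5
M: M0=0, M1=-5, M2=0
seg 0: a=2, c=M0/2=0, d=(M1−M0)/(6·3)=-5/18, b=Δ0−h0·(2M0+M1)/6=19/6
seg 1: a=4, c=M1/2=-5/2, d=(M2−M1)/(6·1)=5/6, b=Δ1−h1·(2M1+M2)/6=-13/3
t_q=7/2 → seg 1, τ=1/2; S=4+-13/3·τ+-5/2·τ²+5/6·τ³=21/16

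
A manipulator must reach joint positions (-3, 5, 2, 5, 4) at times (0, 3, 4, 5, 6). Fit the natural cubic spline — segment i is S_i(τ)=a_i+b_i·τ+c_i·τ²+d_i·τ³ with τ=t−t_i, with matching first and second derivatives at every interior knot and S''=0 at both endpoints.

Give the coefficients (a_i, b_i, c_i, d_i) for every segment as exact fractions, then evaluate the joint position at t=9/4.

Δ: Δ0=8/3, Δ1=-3, Δ2=3, Δ3=-1
row 1: diag=8, rhs=-34; c'=1/8, d'=-17/4
row 2: denom=4−1·1/8=31/8; d'=(36−1·-17/4)/(31/8)=322/31
row 3: denom=4−1·8/31=116/31; d'=(-24−1·322/31)/(116/31)=-533/58
back: M3=-533/58
back: M2=322/31−8/31·-533/58=370/29
back: M1=-17/4−1/8·370/29=-339/58
M: M0=0, M1=-339/58, M2=370/29, M3=-533/58, M4=0
seg 0: a=-3, c=M0/2=0, d=(M1−M0)/(6·3)=-113/348, b=Δ0−h0·(2M0+M1)/6=1945/348
seg 1: a=5, c=M1/2=-339/116, d=(M2−M1)/(6·1)=1079/348, b=Δ1−h1·(2M1+M2)/6=-553/174
seg 2: a=2, c=M2/2=185/29, d=(M3−M2)/(6·1)=-1273/348, b=Δ2−h2·(2M2+M3)/6=97/348
seg 3: a=5, c=M3/2=-533/116, d=(M4−M3)/(6·1)=533/348, b=Δ3−h3·(2M3+M4)/6=359/174
t_q=9/4 → seg 0, τ=9/4; S=-3+1945/348·τ+0·τ²+-113/348·τ³=43629/7424

  seg 0: a=-3 b=1945/348 c=0 d=-113/348
  seg 1: a=5 b=-553/174 c=-339/116 d=1079/348
  seg 2: a=2 b=97/348 c=185/29 d=-1273/348
  seg 3: a=5 b=359/174 c=-533/116 d=533/348
S(9/4) = 43629/7424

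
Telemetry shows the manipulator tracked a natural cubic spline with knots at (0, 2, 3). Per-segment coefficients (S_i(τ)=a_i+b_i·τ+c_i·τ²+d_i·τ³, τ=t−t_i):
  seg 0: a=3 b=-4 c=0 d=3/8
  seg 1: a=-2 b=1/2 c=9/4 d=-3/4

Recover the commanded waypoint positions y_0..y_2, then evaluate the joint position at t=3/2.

y_0 = S_0(0) = a_0 = 3
y_1 = S_1(0) = a_1 = -2
y_2 = S_1(1) = 0
t_q=3/2 is in segment 0 (τ=3/2); S_0(τ)=-111/64

y_0=3 y_1=-2 y_2=0
S(3/2) = -111/64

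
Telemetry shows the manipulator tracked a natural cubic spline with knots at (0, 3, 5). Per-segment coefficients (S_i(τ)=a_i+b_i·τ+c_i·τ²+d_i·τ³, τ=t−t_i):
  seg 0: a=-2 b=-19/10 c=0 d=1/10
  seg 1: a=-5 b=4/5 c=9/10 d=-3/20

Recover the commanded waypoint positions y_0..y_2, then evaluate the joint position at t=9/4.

y_0=-2 y_1=-5 y_2=-1
S(9/4) = -3287/640

y_0 = S_0(0) = a_0 = -2
y_1 = S_1(0) = a_1 = -5
y_2 = S_1(2) = -1
t_q=9/4 is in segment 0 (τ=9/4); S_0(τ)=-3287/640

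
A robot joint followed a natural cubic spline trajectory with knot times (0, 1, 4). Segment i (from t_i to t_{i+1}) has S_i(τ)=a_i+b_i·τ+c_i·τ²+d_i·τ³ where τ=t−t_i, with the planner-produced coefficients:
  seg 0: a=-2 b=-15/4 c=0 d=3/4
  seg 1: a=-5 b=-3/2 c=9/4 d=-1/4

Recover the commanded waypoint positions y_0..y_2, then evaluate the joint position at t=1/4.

y_0 = S_0(0) = a_0 = -2
y_1 = S_1(0) = a_1 = -5
y_2 = S_1(3) = 4
t_q=1/4 is in segment 0 (τ=1/4); S_0(τ)=-749/256

y_0=-2 y_1=-5 y_2=4
S(1/4) = -749/256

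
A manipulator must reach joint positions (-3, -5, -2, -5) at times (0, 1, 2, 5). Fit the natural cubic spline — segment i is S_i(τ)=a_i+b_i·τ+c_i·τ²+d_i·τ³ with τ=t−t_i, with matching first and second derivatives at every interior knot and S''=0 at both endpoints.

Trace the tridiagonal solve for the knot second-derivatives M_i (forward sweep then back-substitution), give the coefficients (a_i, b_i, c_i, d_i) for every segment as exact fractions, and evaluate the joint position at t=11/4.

Δ: Δ0=-2, Δ1=3, Δ2=-1
row 1: diag=4, rhs=30; c'=1/4, d'=15/2
row 2: denom=8−1·1/4=31/4; d'=(-24−1·15/2)/(31/4)=-126/31
back: M2=-126/31
back: M1=15/2−1/4·-126/31=264/31
M: M0=0, M1=264/31, M2=-126/31, M3=0
seg 0: a=-3, c=M0/2=0, d=(M1−M0)/(6·1)=44/31, b=Δ0−h0·(2M0+M1)/6=-106/31
seg 1: a=-5, c=M1/2=132/31, d=(M2−M1)/(6·1)=-65/31, b=Δ1−h1·(2M1+M2)/6=26/31
seg 2: a=-2, c=M2/2=-63/31, d=(M3−M2)/(6·3)=7/31, b=Δ2−h2·(2M2+M3)/6=95/31
t_q=11/4 → seg 2, τ=3/4; S=-2+95/31·τ+-63/31·τ²+7/31·τ³=-1487/1984

  seg 0: a=-3 b=-106/31 c=0 d=44/31
  seg 1: a=-5 b=26/31 c=132/31 d=-65/31
  seg 2: a=-2 b=95/31 c=-63/31 d=7/31
S(11/4) = -1487/1984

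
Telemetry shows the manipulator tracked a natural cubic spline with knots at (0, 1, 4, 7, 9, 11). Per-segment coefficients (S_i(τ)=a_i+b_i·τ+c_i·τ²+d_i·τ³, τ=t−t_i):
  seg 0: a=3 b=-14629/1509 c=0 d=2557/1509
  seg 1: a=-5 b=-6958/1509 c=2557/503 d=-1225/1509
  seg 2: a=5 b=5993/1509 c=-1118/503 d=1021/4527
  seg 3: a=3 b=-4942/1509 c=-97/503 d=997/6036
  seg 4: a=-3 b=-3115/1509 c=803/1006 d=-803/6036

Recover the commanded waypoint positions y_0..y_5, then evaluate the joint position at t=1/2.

y_0=3 y_1=-5 y_2=5 y_3=3 y_4=-3 y_5=-5
S(1/2) = -6581/4024

y_0 = S_0(0) = a_0 = 3
y_1 = S_1(0) = a_1 = -5
y_2 = S_2(0) = a_2 = 5
y_3 = S_3(0) = a_3 = 3
y_4 = S_4(0) = a_4 = -3
y_5 = S_4(2) = -5
t_q=1/2 is in segment 0 (τ=1/2); S_0(τ)=-6581/4024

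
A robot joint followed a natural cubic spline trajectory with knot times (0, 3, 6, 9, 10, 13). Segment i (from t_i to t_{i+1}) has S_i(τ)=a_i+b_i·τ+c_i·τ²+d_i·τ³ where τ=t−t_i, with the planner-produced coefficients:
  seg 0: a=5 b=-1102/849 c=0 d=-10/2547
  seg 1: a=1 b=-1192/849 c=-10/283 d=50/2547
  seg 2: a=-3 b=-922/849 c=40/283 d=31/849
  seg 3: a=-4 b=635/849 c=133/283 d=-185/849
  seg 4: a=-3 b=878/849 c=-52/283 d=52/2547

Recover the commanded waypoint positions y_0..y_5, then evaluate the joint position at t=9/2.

y_0=5 y_1=1 y_2=-3 y_3=-4 y_4=-3 y_5=-1
S(9/2) = -1267/1132

y_0 = S_0(0) = a_0 = 5
y_1 = S_1(0) = a_1 = 1
y_2 = S_2(0) = a_2 = -3
y_3 = S_3(0) = a_3 = -4
y_4 = S_4(0) = a_4 = -3
y_5 = S_4(3) = -1
t_q=9/2 is in segment 1 (τ=3/2); S_1(τ)=-1267/1132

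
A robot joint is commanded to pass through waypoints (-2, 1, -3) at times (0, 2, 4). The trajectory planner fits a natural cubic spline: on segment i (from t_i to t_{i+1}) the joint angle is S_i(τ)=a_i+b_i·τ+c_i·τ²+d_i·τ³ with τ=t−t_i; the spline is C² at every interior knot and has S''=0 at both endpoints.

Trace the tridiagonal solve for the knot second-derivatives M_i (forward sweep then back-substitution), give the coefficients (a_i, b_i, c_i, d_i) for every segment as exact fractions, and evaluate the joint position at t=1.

  seg 0: a=-2 b=19/8 c=0 d=-7/32
  seg 1: a=1 b=-1/4 c=-21/16 d=7/32
S(1) = 5/32

Δ: Δ0=3/2, Δ1=-2
row 1: diag=8, rhs=-21; c'=1/4, d'=-21/8
back: M1=-21/8
M: M0=0, M1=-21/8, M2=0
seg 0: a=-2, c=M0/2=0, d=(M1−M0)/(6·2)=-7/32, b=Δ0−h0·(2M0+M1)/6=19/8
seg 1: a=1, c=M1/2=-21/16, d=(M2−M1)/(6·2)=7/32, b=Δ1−h1·(2M1+M2)/6=-1/4
t_q=1 → seg 0, τ=1; S=-2+19/8·τ+0·τ²+-7/32·τ³=5/32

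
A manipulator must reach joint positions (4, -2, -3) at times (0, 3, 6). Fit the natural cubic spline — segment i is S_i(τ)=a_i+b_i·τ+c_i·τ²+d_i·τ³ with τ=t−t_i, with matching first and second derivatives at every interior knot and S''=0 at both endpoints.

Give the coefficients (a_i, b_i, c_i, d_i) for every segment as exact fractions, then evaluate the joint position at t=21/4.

Δ: Δ0=-2, Δ1=-1/3
row 1: diag=12, rhs=10; c'=1/4, d'=5/6
back: M1=5/6
M: M0=0, M1=5/6, M2=0
seg 0: a=4, c=M0/2=0, d=(M1−M0)/(6·3)=5/108, b=Δ0−h0·(2M0+M1)/6=-29/12
seg 1: a=-2, c=M1/2=5/12, d=(M2−M1)/(6·3)=-5/108, b=Δ1−h1·(2M1+M2)/6=-7/6
t_q=21/4 → seg 1, τ=9/4; S=-2+-7/6·τ+5/12·τ²+-5/108·τ³=-779/256

  seg 0: a=4 b=-29/12 c=0 d=5/108
  seg 1: a=-2 b=-7/6 c=5/12 d=-5/108
S(21/4) = -779/256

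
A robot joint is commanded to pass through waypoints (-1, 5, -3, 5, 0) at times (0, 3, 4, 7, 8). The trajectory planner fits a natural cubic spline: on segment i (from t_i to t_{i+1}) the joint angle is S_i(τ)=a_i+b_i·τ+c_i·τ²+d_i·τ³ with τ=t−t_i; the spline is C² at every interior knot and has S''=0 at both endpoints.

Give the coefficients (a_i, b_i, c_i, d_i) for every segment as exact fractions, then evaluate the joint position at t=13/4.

  seg 0: a=-1 b=2839/432 c=0 d=-1975/3888
  seg 1: a=5 b=-1543/216 c=-1975/432 d=535/144
  seg 2: a=-3 b=-2221/432 c=355/54 d=-5147/3888
  seg 3: a=5 b=-311/216 c=-769/144 d=769/432
S(13/4) = 27523/9216

Δ: Δ0=2, Δ1=-8, Δ2=8/3, Δ3=-5
row 1: diag=8, rhs=-60; c'=1/8, d'=-15/2
row 2: denom=8−1·1/8=63/8; d'=(64−1·-15/2)/(63/8)=572/63
row 3: denom=8−3·8/21=48/7; d'=(-46−3·572/63)/(48/7)=-769/72
back: M3=-769/72
back: M2=572/63−8/21·-769/72=355/27
back: M1=-15/2−1/8·355/27=-1975/216
M: M0=0, M1=-1975/216, M2=355/27, M3=-769/72, M4=0
seg 0: a=-1, c=M0/2=0, d=(M1−M0)/(6·3)=-1975/3888, b=Δ0−h0·(2M0+M1)/6=2839/432
seg 1: a=5, c=M1/2=-1975/432, d=(M2−M1)/(6·1)=535/144, b=Δ1−h1·(2M1+M2)/6=-1543/216
seg 2: a=-3, c=M2/2=355/54, d=(M3−M2)/(6·3)=-5147/3888, b=Δ2−h2·(2M2+M3)/6=-2221/432
seg 3: a=5, c=M3/2=-769/144, d=(M4−M3)/(6·1)=769/432, b=Δ3−h3·(2M3+M4)/6=-311/216
t_q=13/4 → seg 1, τ=1/4; S=5+-1543/216·τ+-1975/432·τ²+535/144·τ³=27523/9216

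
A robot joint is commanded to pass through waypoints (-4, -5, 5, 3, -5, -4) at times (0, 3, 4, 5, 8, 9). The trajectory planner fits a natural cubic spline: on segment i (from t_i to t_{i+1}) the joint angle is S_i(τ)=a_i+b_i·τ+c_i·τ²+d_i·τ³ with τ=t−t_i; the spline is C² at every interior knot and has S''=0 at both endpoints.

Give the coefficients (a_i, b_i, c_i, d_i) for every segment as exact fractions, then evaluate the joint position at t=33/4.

  seg 0: a=-4 b=-9050/1641 c=0 d=8503/14769
  seg 1: a=-5 b=16459/1641 c=8503/1641 d=-8552/1641
  seg 2: a=5 b=2603/547 c=-17153/1641 d=6062/1641
  seg 3: a=3 b=-8311/1641 c=1033/1641 d=836/14769
  seg 4: a=-5 b=395/1641 c=623/547 d=-623/1641
S(33/4) = -170649/35008

Δ: Δ0=-1/3, Δ1=10, Δ2=-2, Δ3=-8/3, Δ4=1
row 1: diag=8, rhs=62; c'=1/8, d'=31/4
row 2: denom=4−1·1/8=31/8; d'=(-72−1·31/4)/(31/8)=-638/31
row 3: denom=8−1·8/31=240/31; d'=(-4−1·-638/31)/(240/31)=257/120
row 4: denom=8−3·31/80=547/80; d'=(22−3·257/120)/(547/80)=1246/547
back: M4=1246/547
back: M3=257/120−31/80·1246/547=2066/1641
back: M2=-638/31−8/31·2066/1641=-34306/1641
back: M1=31/4−1/8·-34306/1641=17006/1641
M: M0=0, M1=17006/1641, M2=-34306/1641, M3=2066/1641, M4=1246/547, M5=0
seg 0: a=-4, c=M0/2=0, d=(M1−M0)/(6·3)=8503/14769, b=Δ0−h0·(2M0+M1)/6=-9050/1641
seg 1: a=-5, c=M1/2=8503/1641, d=(M2−M1)/(6·1)=-8552/1641, b=Δ1−h1·(2M1+M2)/6=16459/1641
seg 2: a=5, c=M2/2=-17153/1641, d=(M3−M2)/(6·1)=6062/1641, b=Δ2−h2·(2M2+M3)/6=2603/547
seg 3: a=3, c=M3/2=1033/1641, d=(M4−M3)/(6·3)=836/14769, b=Δ3−h3·(2M3+M4)/6=-8311/1641
seg 4: a=-5, c=M4/2=623/547, d=(M5−M4)/(6·1)=-623/1641, b=Δ4−h4·(2M4+M5)/6=395/1641
t_q=33/4 → seg 4, τ=1/4; S=-5+395/1641·τ+623/547·τ²+-623/1641·τ³=-170649/35008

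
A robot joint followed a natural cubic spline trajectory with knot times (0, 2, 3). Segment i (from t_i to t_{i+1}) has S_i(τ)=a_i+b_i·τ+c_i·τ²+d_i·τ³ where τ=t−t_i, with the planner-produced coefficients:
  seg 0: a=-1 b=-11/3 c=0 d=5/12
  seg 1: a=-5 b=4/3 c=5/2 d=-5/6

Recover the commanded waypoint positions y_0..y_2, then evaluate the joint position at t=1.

y_0=-1 y_1=-5 y_2=-2
S(1) = -17/4

y_0 = S_0(0) = a_0 = -1
y_1 = S_1(0) = a_1 = -5
y_2 = S_1(1) = -2
t_q=1 is in segment 0 (τ=1); S_0(τ)=-17/4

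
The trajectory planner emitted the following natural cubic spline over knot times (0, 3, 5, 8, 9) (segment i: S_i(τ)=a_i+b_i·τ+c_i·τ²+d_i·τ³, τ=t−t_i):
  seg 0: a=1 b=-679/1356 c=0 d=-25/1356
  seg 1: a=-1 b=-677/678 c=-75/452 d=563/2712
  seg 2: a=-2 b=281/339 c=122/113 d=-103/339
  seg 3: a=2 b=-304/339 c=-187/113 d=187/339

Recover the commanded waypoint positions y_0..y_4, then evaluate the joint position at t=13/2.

y_0 = S_0(0) = a_0 = 1
y_1 = S_1(0) = a_1 = -1
y_2 = S_2(0) = a_2 = -2
y_3 = S_3(0) = a_3 = 2
y_4 = S_3(1) = 0
t_q=13/2 is in segment 2 (τ=3/2); S_2(τ)=585/904

y_0=1 y_1=-1 y_2=-2 y_3=2 y_4=0
S(13/2) = 585/904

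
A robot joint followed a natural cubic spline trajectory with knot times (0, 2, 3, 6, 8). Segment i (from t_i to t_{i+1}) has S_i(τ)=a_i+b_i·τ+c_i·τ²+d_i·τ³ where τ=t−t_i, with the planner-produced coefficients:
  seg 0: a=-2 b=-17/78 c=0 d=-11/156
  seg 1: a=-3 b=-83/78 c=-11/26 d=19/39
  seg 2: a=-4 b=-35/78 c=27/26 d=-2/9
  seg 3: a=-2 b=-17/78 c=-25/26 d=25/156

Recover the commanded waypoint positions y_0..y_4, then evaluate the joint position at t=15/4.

y_0=-2 y_1=-3 y_2=-4 y_3=-2 y_4=-5
S(15/4) = -50/13

y_0 = S_0(0) = a_0 = -2
y_1 = S_1(0) = a_1 = -3
y_2 = S_2(0) = a_2 = -4
y_3 = S_3(0) = a_3 = -2
y_4 = S_3(2) = -5
t_q=15/4 is in segment 2 (τ=3/4); S_2(τ)=-50/13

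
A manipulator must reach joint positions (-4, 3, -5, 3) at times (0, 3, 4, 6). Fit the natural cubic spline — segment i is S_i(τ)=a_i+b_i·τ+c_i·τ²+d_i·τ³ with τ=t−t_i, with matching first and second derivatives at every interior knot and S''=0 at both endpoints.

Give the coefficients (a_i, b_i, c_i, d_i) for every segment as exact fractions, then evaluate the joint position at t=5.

  seg 0: a=-4 b=995/141 c=0 d=-74/141
  seg 1: a=3 b=-1003/141 c=-222/47 d=541/141
  seg 2: a=-5 b=-712/141 c=319/47 d=-319/282
S(5) = -413/94

Δ: Δ0=7/3, Δ1=-8, Δ2=4
row 1: diag=8, rhs=-62; c'=1/8, d'=-31/4
row 2: denom=6−1·1/8=47/8; d'=(72−1·-31/4)/(47/8)=638/47
back: M2=638/47
back: M1=-31/4−1/8·638/47=-444/47
M: M0=0, M1=-444/47, M2=638/47, M3=0
seg 0: a=-4, c=M0/2=0, d=(M1−M0)/(6·3)=-74/141, b=Δ0−h0·(2M0+M1)/6=995/141
seg 1: a=3, c=M1/2=-222/47, d=(M2−M1)/(6·1)=541/141, b=Δ1−h1·(2M1+M2)/6=-1003/141
seg 2: a=-5, c=M2/2=319/47, d=(M3−M2)/(6·2)=-319/282, b=Δ2−h2·(2M2+M3)/6=-712/141
t_q=5 → seg 2, τ=1; S=-5+-712/141·τ+319/47·τ²+-319/282·τ³=-413/94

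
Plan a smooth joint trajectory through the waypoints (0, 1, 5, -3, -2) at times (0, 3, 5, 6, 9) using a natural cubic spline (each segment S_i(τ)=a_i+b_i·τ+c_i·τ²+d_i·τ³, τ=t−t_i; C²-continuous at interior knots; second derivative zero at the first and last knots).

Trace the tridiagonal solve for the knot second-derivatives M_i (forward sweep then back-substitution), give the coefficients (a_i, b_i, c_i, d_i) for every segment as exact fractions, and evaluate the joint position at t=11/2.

  seg 0: a=0 b=-619/438 c=0 d=85/438
  seg 1: a=1 b=838/219 c=255/146 d=-1165/876
  seg 2: a=5 b=-1127/219 c=-455/73 d=740/219
  seg 3: a=-3 b=-1637/219 c=285/73 d=-95/219
S(11/2) = 377/292

Δ: Δ0=1/3, Δ1=2, Δ2=-8, Δ3=1/3
row 1: diag=10, rhs=10; c'=1/5, d'=1
row 2: denom=6−2·1/5=28/5; d'=(-60−2·1)/(28/5)=-155/14
row 3: denom=8−1·5/28=219/28; d'=(50−1·-155/14)/(219/28)=570/73
back: M3=570/73
back: M2=-155/14−5/28·570/73=-910/73
back: M1=1−1/5·-910/73=255/73
M: M0=0, M1=255/73, M2=-910/73, M3=570/73, M4=0
seg 0: a=0, c=M0/2=0, d=(M1−M0)/(6·3)=85/438, b=Δ0−h0·(2M0+M1)/6=-619/438
seg 1: a=1, c=M1/2=255/146, d=(M2−M1)/(6·2)=-1165/876, b=Δ1−h1·(2M1+M2)/6=838/219
seg 2: a=5, c=M2/2=-455/73, d=(M3−M2)/(6·1)=740/219, b=Δ2−h2·(2M2+M3)/6=-1127/219
seg 3: a=-3, c=M3/2=285/73, d=(M4−M3)/(6·3)=-95/219, b=Δ3−h3·(2M3+M4)/6=-1637/219
t_q=11/2 → seg 2, τ=1/2; S=5+-1127/219·τ+-455/73·τ²+740/219·τ³=377/292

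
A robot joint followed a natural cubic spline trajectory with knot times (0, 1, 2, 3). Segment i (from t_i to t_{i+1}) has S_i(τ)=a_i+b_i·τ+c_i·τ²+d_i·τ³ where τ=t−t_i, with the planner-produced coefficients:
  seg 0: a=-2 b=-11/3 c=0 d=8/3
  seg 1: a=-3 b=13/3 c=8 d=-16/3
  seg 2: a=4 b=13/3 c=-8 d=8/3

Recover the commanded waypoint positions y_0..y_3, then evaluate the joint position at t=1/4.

y_0=-2 y_1=-3 y_2=4 y_3=3
S(1/4) = -23/8

y_0 = S_0(0) = a_0 = -2
y_1 = S_1(0) = a_1 = -3
y_2 = S_2(0) = a_2 = 4
y_3 = S_2(1) = 3
t_q=1/4 is in segment 0 (τ=1/4); S_0(τ)=-23/8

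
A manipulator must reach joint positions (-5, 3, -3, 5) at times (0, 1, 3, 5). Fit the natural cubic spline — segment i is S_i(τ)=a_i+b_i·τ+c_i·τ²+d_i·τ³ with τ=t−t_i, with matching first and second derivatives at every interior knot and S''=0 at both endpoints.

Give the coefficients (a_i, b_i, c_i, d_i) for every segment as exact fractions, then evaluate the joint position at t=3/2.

  seg 0: a=-5 b=227/22 c=0 d=-51/22
  seg 1: a=3 b=37/11 c=-153/22 d=83/44
  seg 2: a=-3 b=-20/11 c=48/11 d=-8/11
S(3/2) = 1119/352

Δ: Δ0=8, Δ1=-3, Δ2=4
row 1: diag=6, rhs=-66; c'=1/3, d'=-11
row 2: denom=8−2·1/3=22/3; d'=(42−2·-11)/(22/3)=96/11
back: M2=96/11
back: M1=-11−1/3·96/11=-153/11
M: M0=0, M1=-153/11, M2=96/11, M3=0
seg 0: a=-5, c=M0/2=0, d=(M1−M0)/(6·1)=-51/22, b=Δ0−h0·(2M0+M1)/6=227/22
seg 1: a=3, c=M1/2=-153/22, d=(M2−M1)/(6·2)=83/44, b=Δ1−h1·(2M1+M2)/6=37/11
seg 2: a=-3, c=M2/2=48/11, d=(M3−M2)/(6·2)=-8/11, b=Δ2−h2·(2M2+M3)/6=-20/11
t_q=3/2 → seg 1, τ=1/2; S=3+37/11·τ+-153/22·τ²+83/44·τ³=1119/352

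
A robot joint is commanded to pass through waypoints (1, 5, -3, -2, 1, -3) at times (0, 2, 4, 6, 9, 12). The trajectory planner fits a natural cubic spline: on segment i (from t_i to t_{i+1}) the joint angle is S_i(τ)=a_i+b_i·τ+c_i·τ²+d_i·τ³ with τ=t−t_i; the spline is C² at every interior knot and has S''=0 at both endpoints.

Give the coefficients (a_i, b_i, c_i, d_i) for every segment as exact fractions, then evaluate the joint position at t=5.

Δ: Δ0=2, Δ1=-4, Δ2=1/2, Δ3=1, Δ4=-4/3
row 1: diag=8, rhs=-36; c'=1/4, d'=-9/2
row 2: denom=8−2·1/4=15/2; d'=(27−2·-9/2)/(15/2)=24/5
row 3: denom=10−2·4/15=142/15; d'=(3−2·24/5)/(142/15)=-99/142
row 4: denom=12−3·45/142=1569/142; d'=(-14−3·-99/142)/(1569/142)=-1691/1569
back: M4=-1691/1569
back: M3=-99/142−45/142·-1691/1569=-186/523
back: M2=24/5−4/15·-186/523=2560/523
back: M1=-9/2−1/4·2560/523=-5987/1046
M: M0=0, M1=-5987/1046, M2=2560/523, M3=-186/523, M4=-1691/1569, M5=0
seg 0: a=1, c=M0/2=0, d=(M1−M0)/(6·2)=-5987/12552, b=Δ0−h0·(2M0+M1)/6=12263/3138
seg 1: a=5, c=M1/2=-5987/2092, d=(M2−M1)/(6·2)=11107/12552, b=Δ1−h1·(2M1+M2)/6=-2849/1569
seg 2: a=-3, c=M2/2=1280/523, d=(M3−M2)/(6·2)=-1373/3138, b=Δ2−h2·(2M2+M3)/6=-8299/3138
seg 3: a=-2, c=M3/2=-93/523, d=(M4−M3)/(6·3)=-1133/28242, b=Δ3−h3·(2M3+M4)/6=5945/3138
seg 4: a=1, c=M4/2=-1691/3138, d=(M5−M4)/(6·3)=1691/28242, b=Δ4−h4·(2M4+M5)/6=-401/1569
t_q=5 → seg 2, τ=1; S=-3+-8299/3138·τ+1280/523·τ²+-1373/3138·τ³=-1901/523

  seg 0: a=1 b=12263/3138 c=0 d=-5987/12552
  seg 1: a=5 b=-2849/1569 c=-5987/2092 d=11107/12552
  seg 2: a=-3 b=-8299/3138 c=1280/523 d=-1373/3138
  seg 3: a=-2 b=5945/3138 c=-93/523 d=-1133/28242
  seg 4: a=1 b=-401/1569 c=-1691/3138 d=1691/28242
S(5) = -1901/523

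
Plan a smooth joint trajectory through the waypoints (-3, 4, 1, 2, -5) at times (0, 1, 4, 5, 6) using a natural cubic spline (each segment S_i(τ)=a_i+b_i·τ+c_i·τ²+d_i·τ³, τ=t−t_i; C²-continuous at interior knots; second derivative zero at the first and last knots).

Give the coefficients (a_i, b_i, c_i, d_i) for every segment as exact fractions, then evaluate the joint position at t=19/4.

Δ: Δ0=7, Δ1=-1, Δ2=1, Δ3=-7
row 1: diag=8, rhs=-48; c'=3/8, d'=-6
row 2: denom=8−3·3/8=55/8; d'=(12−3·-6)/(55/8)=48/11
row 3: denom=4−1·8/55=212/55; d'=(-48−1·48/11)/(212/55)=-720/53
back: M3=-720/53
back: M2=48/11−8/55·-720/53=336/53
back: M1=-6−3/8·336/53=-444/53
M: M0=0, M1=-444/53, M2=336/53, M3=-720/53, M4=0
seg 0: a=-3, c=M0/2=0, d=(M1−M0)/(6·1)=-74/53, b=Δ0−h0·(2M0+M1)/6=445/53
seg 1: a=4, c=M1/2=-222/53, d=(M2−M1)/(6·3)=130/159, b=Δ1−h1·(2M1+M2)/6=223/53
seg 2: a=1, c=M2/2=168/53, d=(M3−M2)/(6·1)=-176/53, b=Δ2−h2·(2M2+M3)/6=61/53
seg 3: a=2, c=M3/2=-360/53, d=(M4−M3)/(6·1)=120/53, b=Δ3−h3·(2M3+M4)/6=-131/53
t_q=19/4 → seg 2, τ=3/4; S=1+61/53·τ+168/53·τ²+-176/53·τ³=119/53

  seg 0: a=-3 b=445/53 c=0 d=-74/53
  seg 1: a=4 b=223/53 c=-222/53 d=130/159
  seg 2: a=1 b=61/53 c=168/53 d=-176/53
  seg 3: a=2 b=-131/53 c=-360/53 d=120/53
S(19/4) = 119/53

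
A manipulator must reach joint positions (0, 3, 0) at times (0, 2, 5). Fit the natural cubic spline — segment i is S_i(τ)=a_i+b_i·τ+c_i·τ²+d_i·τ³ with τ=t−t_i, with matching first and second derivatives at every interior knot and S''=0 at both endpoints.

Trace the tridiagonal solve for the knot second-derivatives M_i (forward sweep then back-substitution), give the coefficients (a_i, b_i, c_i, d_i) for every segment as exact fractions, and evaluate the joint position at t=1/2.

  seg 0: a=0 b=2 c=0 d=-1/8
  seg 1: a=3 b=1/2 c=-3/4 d=1/12
S(1/2) = 63/64

Δ: Δ0=3/2, Δ1=-1
row 1: diag=10, rhs=-15; c'=3/10, d'=-3/2
back: M1=-3/2
M: M0=0, M1=-3/2, M2=0
seg 0: a=0, c=M0/2=0, d=(M1−M0)/(6·2)=-1/8, b=Δ0−h0·(2M0+M1)/6=2
seg 1: a=3, c=M1/2=-3/4, d=(M2−M1)/(6·3)=1/12, b=Δ1−h1·(2M1+M2)/6=1/2
t_q=1/2 → seg 0, τ=1/2; S=0+2·τ+0·τ²+-1/8·τ³=63/64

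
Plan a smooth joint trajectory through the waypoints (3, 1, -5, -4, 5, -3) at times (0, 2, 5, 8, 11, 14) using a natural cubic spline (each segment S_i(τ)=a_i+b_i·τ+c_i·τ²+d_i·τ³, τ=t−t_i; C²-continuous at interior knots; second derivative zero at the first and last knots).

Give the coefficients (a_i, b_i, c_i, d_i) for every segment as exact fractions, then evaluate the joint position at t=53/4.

Δ: Δ0=-1, Δ1=-2, Δ2=1/3, Δ3=3, Δ4=-8/3
row 1: diag=10, rhs=-6; c'=3/10, d'=-3/5
row 2: denom=12−3·3/10=111/10; d'=(14−3·-3/5)/(111/10)=158/111
row 3: denom=12−3·10/37=414/37; d'=(16−3·158/111)/(414/37)=217/207
row 4: denom=12−3·37/138=515/46; d'=(-34−3·217/207)/(515/46)=-5126/1545
back: M4=-5126/1545
back: M3=217/207−37/138·-5126/1545=998/515
back: M2=158/111−10/37·998/515=278/309
back: M1=-3/5−3/10·278/309=-448/515
M: M0=0, M1=-448/515, M2=278/309, M3=998/515, M4=-5126/1545, M5=0
seg 0: a=3, c=M0/2=0, d=(M1−M0)/(6·2)=-112/1545, b=Δ0−h0·(2M0+M1)/6=-1097/1545
seg 1: a=1, c=M1/2=-224/515, d=(M2−M1)/(6·3)=1367/13905, b=Δ1−h1·(2M1+M2)/6=-2441/1545
seg 2: a=-5, c=M2/2=139/309, d=(M3−M2)/(6·3)=802/13905, b=Δ2−h2·(2M2+M3)/6=-2372/1545
seg 3: a=-4, c=M3/2=499/515, d=(M4−M3)/(6·3)=-812/2781, b=Δ3−h3·(2M3+M4)/6=4204/1545
seg 4: a=5, c=M4/2=-2563/1545, d=(M5−M4)/(6·3)=2563/13905, b=Δ4−h4·(2M4+M5)/6=1006/1545
t_q=53/4 → seg 4, τ=9/4; S=5+1006/1545·τ+-2563/1545·τ²+2563/13905·τ³=1097/6592

  seg 0: a=3 b=-1097/1545 c=0 d=-112/1545
  seg 1: a=1 b=-2441/1545 c=-224/515 d=1367/13905
  seg 2: a=-5 b=-2372/1545 c=139/309 d=802/13905
  seg 3: a=-4 b=4204/1545 c=499/515 d=-812/2781
  seg 4: a=5 b=1006/1545 c=-2563/1545 d=2563/13905
S(53/4) = 1097/6592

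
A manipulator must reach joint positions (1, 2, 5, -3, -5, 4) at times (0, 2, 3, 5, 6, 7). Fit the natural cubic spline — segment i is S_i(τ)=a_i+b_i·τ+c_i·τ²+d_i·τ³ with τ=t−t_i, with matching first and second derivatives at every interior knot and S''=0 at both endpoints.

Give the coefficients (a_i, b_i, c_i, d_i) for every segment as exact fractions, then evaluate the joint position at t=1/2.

  seg 0: a=1 b=-1131/1418 c=0 d=230/709
  seg 1: a=2 b=4389/1418 c=1380/709 d=-2895/1418
  seg 2: a=5 b=612/709 c=-5925/1418 d=2477/2836
  seg 3: a=-3 b=-3807/709 c=753/709 d=1636/709
  seg 4: a=-5 b=2607/709 c=5661/709 d=-1887/709
S(1/2) = 455/709

Δ: Δ0=1/2, Δ1=3, Δ2=-4, Δ3=-2, Δ4=9
row 1: diag=6, rhs=15; c'=1/6, d'=5/2
row 2: denom=6−1·1/6=35/6; d'=(-42−1·5/2)/(35/6)=-267/35
row 3: denom=6−2·12/35=186/35; d'=(12−2·-267/35)/(186/35)=159/31
row 4: denom=4−1·35/186=709/186; d'=(66−1·159/31)/(709/186)=11322/709
back: M4=11322/709
back: M3=159/31−35/186·11322/709=1506/709
back: M2=-267/35−12/35·1506/709=-5925/709
back: M1=5/2−1/6·-5925/709=2760/709
M: M0=0, M1=2760/709, M2=-5925/709, M3=1506/709, M4=11322/709, M5=0
seg 0: a=1, c=M0/2=0, d=(M1−M0)/(6·2)=230/709, b=Δ0−h0·(2M0+M1)/6=-1131/1418
seg 1: a=2, c=M1/2=1380/709, d=(M2−M1)/(6·1)=-2895/1418, b=Δ1−h1·(2M1+M2)/6=4389/1418
seg 2: a=5, c=M2/2=-5925/1418, d=(M3−M2)/(6·2)=2477/2836, b=Δ2−h2·(2M2+M3)/6=612/709
seg 3: a=-3, c=M3/2=753/709, d=(M4−M3)/(6·1)=1636/709, b=Δ3−h3·(2M3+M4)/6=-3807/709
seg 4: a=-5, c=M4/2=5661/709, d=(M5−M4)/(6·1)=-1887/709, b=Δ4−h4·(2M4+M5)/6=2607/709
t_q=1/2 → seg 0, τ=1/2; S=1+-1131/1418·τ+0·τ²+230/709·τ³=455/709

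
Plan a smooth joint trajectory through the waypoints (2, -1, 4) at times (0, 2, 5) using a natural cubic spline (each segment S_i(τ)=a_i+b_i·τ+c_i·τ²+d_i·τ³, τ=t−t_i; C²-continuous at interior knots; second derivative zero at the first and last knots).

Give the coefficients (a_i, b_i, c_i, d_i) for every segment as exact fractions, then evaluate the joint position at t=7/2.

  seg 0: a=2 b=-32/15 c=0 d=19/120
  seg 1: a=-1 b=-7/30 c=19/20 d=-19/180
S(7/2) = 69/160

Δ: Δ0=-3/2, Δ1=5/3
row 1: diag=10, rhs=19; c'=3/10, d'=19/10
back: M1=19/10
M: M0=0, M1=19/10, M2=0
seg 0: a=2, c=M0/2=0, d=(M1−M0)/(6·2)=19/120, b=Δ0−h0·(2M0+M1)/6=-32/15
seg 1: a=-1, c=M1/2=19/20, d=(M2−M1)/(6·3)=-19/180, b=Δ1−h1·(2M1+M2)/6=-7/30
t_q=7/2 → seg 1, τ=3/2; S=-1+-7/30·τ+19/20·τ²+-19/180·τ³=69/160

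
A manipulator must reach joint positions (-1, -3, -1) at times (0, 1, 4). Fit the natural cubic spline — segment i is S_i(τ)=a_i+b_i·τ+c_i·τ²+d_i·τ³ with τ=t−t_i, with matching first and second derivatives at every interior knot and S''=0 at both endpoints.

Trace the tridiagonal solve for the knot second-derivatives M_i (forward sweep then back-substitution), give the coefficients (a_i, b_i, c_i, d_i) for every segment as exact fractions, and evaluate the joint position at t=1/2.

  seg 0: a=-1 b=-7/3 c=0 d=1/3
  seg 1: a=-3 b=-4/3 c=1 d=-1/9
S(1/2) = -17/8

Δ: Δ0=-2, Δ1=2/3
row 1: diag=8, rhs=16; c'=3/8, d'=2
back: M1=2
M: M0=0, M1=2, M2=0
seg 0: a=-1, c=M0/2=0, d=(M1−M0)/(6·1)=1/3, b=Δ0−h0·(2M0+M1)/6=-7/3
seg 1: a=-3, c=M1/2=1, d=(M2−M1)/(6·3)=-1/9, b=Δ1−h1·(2M1+M2)/6=-4/3
t_q=1/2 → seg 0, τ=1/2; S=-1+-7/3·τ+0·τ²+1/3·τ³=-17/8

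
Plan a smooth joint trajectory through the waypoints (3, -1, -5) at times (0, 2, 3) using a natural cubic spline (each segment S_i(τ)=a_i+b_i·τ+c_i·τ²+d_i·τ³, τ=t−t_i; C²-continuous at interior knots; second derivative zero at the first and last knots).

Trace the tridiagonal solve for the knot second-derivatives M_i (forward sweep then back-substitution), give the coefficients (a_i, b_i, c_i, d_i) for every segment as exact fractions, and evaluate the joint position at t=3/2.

Δ: Δ0=-2, Δ1=-4
row 1: diag=6, rhs=-12; c'=1/6, d'=-2
back: M1=-2
M: M0=0, M1=-2, M2=0
seg 0: a=3, c=M0/2=0, d=(M1−M0)/(6·2)=-1/6, b=Δ0−h0·(2M0+M1)/6=-4/3
seg 1: a=-1, c=M1/2=-1, d=(M2−M1)/(6·1)=1/3, b=Δ1−h1·(2M1+M2)/6=-10/3
t_q=3/2 → seg 0, τ=3/2; S=3+-4/3·τ+0·τ²+-1/6·τ³=7/16

  seg 0: a=3 b=-4/3 c=0 d=-1/6
  seg 1: a=-1 b=-10/3 c=-1 d=1/3
S(3/2) = 7/16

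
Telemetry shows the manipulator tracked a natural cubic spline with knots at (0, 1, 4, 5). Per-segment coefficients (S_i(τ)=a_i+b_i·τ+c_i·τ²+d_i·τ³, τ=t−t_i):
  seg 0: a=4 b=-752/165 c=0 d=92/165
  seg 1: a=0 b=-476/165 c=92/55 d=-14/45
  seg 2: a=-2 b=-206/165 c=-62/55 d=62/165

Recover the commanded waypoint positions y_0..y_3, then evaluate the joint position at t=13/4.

y_0 = S_0(0) = a_0 = 4
y_1 = S_1(0) = a_1 = 0
y_2 = S_2(0) = a_2 = -2
y_3 = S_2(1) = -4
t_q=13/4 is in segment 1 (τ=9/4); S_1(τ)=-2757/1760

y_0=4 y_1=0 y_2=-2 y_3=-4
S(13/4) = -2757/1760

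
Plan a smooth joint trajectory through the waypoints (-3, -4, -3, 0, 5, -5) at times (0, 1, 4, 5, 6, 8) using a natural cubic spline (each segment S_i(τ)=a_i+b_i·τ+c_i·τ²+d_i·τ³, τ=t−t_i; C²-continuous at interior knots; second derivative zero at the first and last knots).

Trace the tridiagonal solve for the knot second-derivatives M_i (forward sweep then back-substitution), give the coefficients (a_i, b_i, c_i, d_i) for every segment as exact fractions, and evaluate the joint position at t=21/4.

  seg 0: a=-3 b=-4009/3651 c=0 d=358/3651
  seg 1: a=-4 b=-2935/3651 c=358/1217 d=310/10953
  seg 2: a=-3 b=6299/3651 c=668/1217 d=2650/3651
  seg 3: a=0 b=18257/3651 c=3318/1217 d=-9956/3651
  seg 4: a=5 b=8297/3651 c=-6638/1217 d=3319/3651
S(21/4) = 26831/19472

Δ: Δ0=-1, Δ1=1/3, Δ2=3, Δ3=5, Δ4=-5
row 1: diag=8, rhs=8; c'=3/8, d'=1
row 2: denom=8−3·3/8=55/8; d'=(16−3·1)/(55/8)=104/55
row 3: denom=4−1·8/55=212/55; d'=(12−1·104/55)/(212/55)=139/53
row 4: denom=6−1·55/212=1217/212; d'=(-60−1·139/53)/(1217/212)=-13276/1217
back: M4=-13276/1217
back: M3=139/53−55/212·-13276/1217=6636/1217
back: M2=104/55−8/55·6636/1217=1336/1217
back: M1=1−3/8·1336/1217=716/1217
M: M0=0, M1=716/1217, M2=1336/1217, M3=6636/1217, M4=-13276/1217, M5=0
seg 0: a=-3, c=M0/2=0, d=(M1−M0)/(6·1)=358/3651, b=Δ0−h0·(2M0+M1)/6=-4009/3651
seg 1: a=-4, c=M1/2=358/1217, d=(M2−M1)/(6·3)=310/10953, b=Δ1−h1·(2M1+M2)/6=-2935/3651
seg 2: a=-3, c=M2/2=668/1217, d=(M3−M2)/(6·1)=2650/3651, b=Δ2−h2·(2M2+M3)/6=6299/3651
seg 3: a=0, c=M3/2=3318/1217, d=(M4−M3)/(6·1)=-9956/3651, b=Δ3−h3·(2M3+M4)/6=18257/3651
seg 4: a=5, c=M4/2=-6638/1217, d=(M5−M4)/(6·2)=3319/3651, b=Δ4−h4·(2M4+M5)/6=8297/3651
t_q=21/4 → seg 3, τ=1/4; S=0+18257/3651·τ+3318/1217·τ²+-9956/3651·τ³=26831/19472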